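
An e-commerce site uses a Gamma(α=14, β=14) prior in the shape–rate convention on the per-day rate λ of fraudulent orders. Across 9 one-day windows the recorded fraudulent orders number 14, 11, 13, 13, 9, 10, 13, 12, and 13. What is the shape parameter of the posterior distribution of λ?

122

Total count: 14 + 11 + 13 + 13 + 9 + 10 + 13 + 12 + 13 = 108.
Total exposure: 9 days.
By Gamma–Poisson conjugacy, the posterior is Gamma(α + Σx, β + Σt) = Gamma(14 + 108, 14 + 9) = Gamma(122, 23).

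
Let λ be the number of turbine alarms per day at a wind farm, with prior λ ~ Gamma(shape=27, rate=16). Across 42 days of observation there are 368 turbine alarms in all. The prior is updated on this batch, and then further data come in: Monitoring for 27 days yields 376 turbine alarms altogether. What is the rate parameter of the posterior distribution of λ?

85

Total count 368 over total exposure 42 days.
After the first batch: Gamma(27 + 368, 16 + 42) = Gamma(395, 58).
Total count 376 over total exposure 27 days.
After the second batch: Gamma(395 + 376, 58 + 27) = Gamma(771, 85).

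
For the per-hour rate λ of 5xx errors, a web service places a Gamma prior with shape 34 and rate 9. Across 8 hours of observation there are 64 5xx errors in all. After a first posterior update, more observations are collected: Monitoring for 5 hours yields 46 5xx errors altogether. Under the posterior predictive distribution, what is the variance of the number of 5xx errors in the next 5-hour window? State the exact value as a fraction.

Total count 64 over total exposure 8 hours.
After the first batch: Gamma(34 + 64, 9 + 8) = Gamma(98, 17).
Total count 46 over total exposure 5 hours.
After the second batch: Gamma(98 + 46, 17 + 5) = Gamma(144, 22).
The posterior predictive for a window of length T is Negative Binomial with variance T·α'·(β'+T)/β'² = 5·144·27/484 = 4860/121.

4860/121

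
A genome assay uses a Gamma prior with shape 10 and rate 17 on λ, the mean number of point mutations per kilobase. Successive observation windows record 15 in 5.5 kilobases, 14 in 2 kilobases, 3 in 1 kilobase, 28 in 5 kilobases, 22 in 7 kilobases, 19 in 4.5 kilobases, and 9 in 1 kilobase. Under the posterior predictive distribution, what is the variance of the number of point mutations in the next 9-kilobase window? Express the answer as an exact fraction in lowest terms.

Total count: 15 + 14 + 3 + 28 + 22 + 19 + 9 = 110.
Total exposure: 5.5 + 2 + 1 + 5 + 7 + 4.5 + 1 = 26 kilobases.
Conjugate update: add total count to the shape and total exposure to the rate, giving Gamma(120, 43).
The posterior predictive for a window of length T is Negative Binomial with variance T·α'·(β'+T)/β'² = 9·120·52/1849 = 56160/1849.

56160/1849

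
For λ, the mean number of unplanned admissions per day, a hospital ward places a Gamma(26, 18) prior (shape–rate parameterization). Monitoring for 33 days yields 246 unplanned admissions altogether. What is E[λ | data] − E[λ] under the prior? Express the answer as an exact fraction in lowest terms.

35/9

Total count 246 over total exposure 33 days.
Posterior: α' = 26 + 246 = 272, β' = 18 + 33 = 51.
Posterior mean = 272/51 = 16/3; prior mean = 26/18 = 13/9. Difference = 16/3 − 13/9 = 35/9.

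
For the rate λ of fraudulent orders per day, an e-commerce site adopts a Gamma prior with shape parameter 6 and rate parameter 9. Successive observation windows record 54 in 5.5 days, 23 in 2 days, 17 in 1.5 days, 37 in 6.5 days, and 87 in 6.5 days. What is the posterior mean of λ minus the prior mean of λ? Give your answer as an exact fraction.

610/93

Total count: 54 + 23 + 17 + 37 + 87 = 218.
Total exposure: 5.5 + 2 + 1.5 + 6.5 + 6.5 = 22 days.
Conjugate update: add total count to the shape and total exposure to the rate, giving Gamma(224, 31).
Posterior mean = 224/31 = 224/31; prior mean = 6/9 = 2/3. Difference = 224/31 − 2/3 = 610/93.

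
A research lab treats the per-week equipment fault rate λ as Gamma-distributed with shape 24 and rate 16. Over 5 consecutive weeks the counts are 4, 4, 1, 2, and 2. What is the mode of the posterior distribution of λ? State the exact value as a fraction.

12/7

Total count: 4 + 4 + 1 + 2 + 2 = 13.
Total exposure: 5 weeks.
By Gamma–Poisson conjugacy, the posterior is Gamma(α + Σx, β + Σt) = Gamma(24 + 13, 16 + 5) = Gamma(37, 21).
Posterior mode = (α'−1)/β' = 36/21 = 12/7.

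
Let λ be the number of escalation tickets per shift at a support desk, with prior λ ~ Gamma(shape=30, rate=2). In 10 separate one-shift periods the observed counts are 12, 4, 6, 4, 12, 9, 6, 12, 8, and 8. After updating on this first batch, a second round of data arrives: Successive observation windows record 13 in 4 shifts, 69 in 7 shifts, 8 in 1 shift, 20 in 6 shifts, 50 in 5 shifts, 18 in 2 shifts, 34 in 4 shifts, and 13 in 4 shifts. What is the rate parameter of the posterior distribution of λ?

45

Total count: 12 + 4 + 6 + 4 + 12 + 9 + 6 + 12 + 8 + 8 = 81.
Total exposure: 10 shifts.
After the first batch: Gamma(30 + 81, 2 + 10) = Gamma(111, 12).
Total count: 13 + 69 + 8 + 20 + 50 + 18 + 34 + 13 = 225.
Total exposure: 4 + 7 + 1 + 6 + 5 + 2 + 4 + 4 = 33 shifts.
After the second batch: Gamma(111 + 225, 12 + 33) = Gamma(336, 45).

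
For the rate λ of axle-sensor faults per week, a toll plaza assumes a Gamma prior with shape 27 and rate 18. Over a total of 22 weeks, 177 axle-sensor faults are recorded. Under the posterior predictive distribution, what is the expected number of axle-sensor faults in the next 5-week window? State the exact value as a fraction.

Total count 177 over total exposure 22 weeks.
By Gamma–Poisson conjugacy, the posterior is Gamma(α + Σx, β + Σt) = Gamma(27 + 177, 18 + 22) = Gamma(204, 40).
Predictive mean over a 5-week window = T·E[λ|data] = 5·204/40 = 51/2.

51/2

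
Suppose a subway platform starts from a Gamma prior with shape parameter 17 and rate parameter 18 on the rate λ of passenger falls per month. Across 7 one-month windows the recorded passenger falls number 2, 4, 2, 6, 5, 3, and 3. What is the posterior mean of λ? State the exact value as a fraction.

42/25

Total count: 2 + 4 + 2 + 6 + 5 + 3 + 3 = 25.
Total exposure: 7 months.
By Gamma–Poisson conjugacy, the posterior is Gamma(α + Σx, β + Σt) = Gamma(17 + 25, 18 + 7) = Gamma(42, 25).
Posterior mean = α'/β' = 42/25.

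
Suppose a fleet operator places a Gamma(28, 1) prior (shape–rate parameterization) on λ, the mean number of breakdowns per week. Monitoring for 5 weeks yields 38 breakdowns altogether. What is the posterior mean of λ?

Total count 38 over total exposure 5 weeks.
Conjugate update: add total count to the shape and total exposure to the rate, giving Gamma(66, 6).
Posterior mean = α'/β' = 66/6 = 11.

11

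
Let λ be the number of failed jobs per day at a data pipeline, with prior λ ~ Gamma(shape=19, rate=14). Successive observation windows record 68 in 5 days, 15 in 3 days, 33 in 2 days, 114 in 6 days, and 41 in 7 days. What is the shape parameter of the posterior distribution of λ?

290

Total count: 68 + 15 + 33 + 114 + 41 = 271.
Total exposure: 5 + 3 + 2 + 6 + 7 = 23 days.
Conjugate update: add total count to the shape and total exposure to the rate, giving Gamma(290, 37).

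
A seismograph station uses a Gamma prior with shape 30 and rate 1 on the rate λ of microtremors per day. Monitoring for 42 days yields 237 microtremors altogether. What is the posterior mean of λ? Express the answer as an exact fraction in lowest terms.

267/43

Total count 237 over total exposure 42 days.
Posterior: α' = 30 + 237 = 267, β' = 1 + 42 = 43.
Posterior mean = α'/β' = 267/43.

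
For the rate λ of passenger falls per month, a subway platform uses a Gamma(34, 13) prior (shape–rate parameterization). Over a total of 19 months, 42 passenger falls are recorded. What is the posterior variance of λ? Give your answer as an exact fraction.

Total count 42 over total exposure 19 months.
Conjugate update: add total count to the shape and total exposure to the rate, giving Gamma(76, 32).
Posterior variance = α'/β'² = 76/1024 = 19/256.

19/256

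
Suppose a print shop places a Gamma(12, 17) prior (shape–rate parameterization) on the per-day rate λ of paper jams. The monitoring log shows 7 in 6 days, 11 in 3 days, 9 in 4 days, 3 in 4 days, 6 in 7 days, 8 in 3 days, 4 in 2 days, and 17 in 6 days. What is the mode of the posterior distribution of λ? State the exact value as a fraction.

Total count: 7 + 11 + 9 + 3 + 6 + 8 + 4 + 17 = 65.
Total exposure: 6 + 3 + 4 + 4 + 7 + 3 + 2 + 6 = 35 days.
Posterior: α' = 12 + 65 = 77, β' = 17 + 35 = 52.
Posterior mode = (α'−1)/β' = 76/52 = 19/13.

19/13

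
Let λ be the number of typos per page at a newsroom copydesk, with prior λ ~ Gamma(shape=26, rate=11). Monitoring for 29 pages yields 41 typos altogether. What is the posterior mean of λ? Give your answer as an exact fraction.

67/40

Total count 41 over total exposure 29 pages.
Conjugate update: add total count to the shape and total exposure to the rate, giving Gamma(67, 40).
Posterior mean = α'/β' = 67/40.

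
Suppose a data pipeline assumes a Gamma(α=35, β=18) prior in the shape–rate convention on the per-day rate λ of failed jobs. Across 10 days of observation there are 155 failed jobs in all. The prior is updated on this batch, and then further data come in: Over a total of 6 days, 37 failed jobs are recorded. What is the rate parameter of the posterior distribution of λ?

34

Total count 155 over total exposure 10 days.
After the first batch: Gamma(35 + 155, 18 + 10) = Gamma(190, 28).
Total count 37 over total exposure 6 days.
After the second batch: Gamma(190 + 37, 28 + 6) = Gamma(227, 34).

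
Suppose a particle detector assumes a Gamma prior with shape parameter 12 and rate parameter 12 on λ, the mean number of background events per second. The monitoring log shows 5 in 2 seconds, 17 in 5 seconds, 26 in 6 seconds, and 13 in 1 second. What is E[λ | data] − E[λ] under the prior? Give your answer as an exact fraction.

Total count: 5 + 17 + 26 + 13 = 61.
Total exposure: 2 + 5 + 6 + 1 = 14 seconds.
Posterior: α' = 12 + 61 = 73, β' = 12 + 14 = 26.
Posterior mean = 73/26 = 73/26; prior mean = 12/12 = 1. Difference = 73/26 − 1 = 47/26.

47/26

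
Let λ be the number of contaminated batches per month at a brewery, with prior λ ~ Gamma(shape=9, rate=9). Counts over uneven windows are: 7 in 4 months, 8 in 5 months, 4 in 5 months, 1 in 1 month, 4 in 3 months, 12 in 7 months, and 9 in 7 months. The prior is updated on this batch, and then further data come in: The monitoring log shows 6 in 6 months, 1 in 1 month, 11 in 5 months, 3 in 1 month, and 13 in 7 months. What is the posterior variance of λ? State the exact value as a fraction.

Total count: 7 + 8 + 4 + 1 + 4 + 12 + 9 = 45.
Total exposure: 4 + 5 + 5 + 1 + 3 + 7 + 7 = 32 months.
After the first batch: Gamma(9 + 45, 9 + 32) = Gamma(54, 41).
Total count: 6 + 1 + 11 + 3 + 13 = 34.
Total exposure: 6 + 1 + 5 + 1 + 7 = 20 months.
After the second batch: Gamma(54 + 34, 41 + 20) = Gamma(88, 61).
Posterior variance = α'/β'² = 88/3721.

88/3721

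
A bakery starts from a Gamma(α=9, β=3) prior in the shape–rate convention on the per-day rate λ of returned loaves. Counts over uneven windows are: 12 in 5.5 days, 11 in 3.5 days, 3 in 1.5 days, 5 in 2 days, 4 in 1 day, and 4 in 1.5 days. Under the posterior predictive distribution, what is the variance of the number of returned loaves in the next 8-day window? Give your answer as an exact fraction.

832/27

Total count: 12 + 11 + 3 + 5 + 4 + 4 = 39.
Total exposure: 5.5 + 3.5 + 1.5 + 2 + 1 + 1.5 = 15 days.
The Gamma prior is conjugate for the Poisson rate, so λ | data ~ Gamma(9+39, 3+15) = Gamma(48, 18).
The posterior predictive for a window of length T is Negative Binomial with variance T·α'·(β'+T)/β'² = 8·48·26/324 = 832/27.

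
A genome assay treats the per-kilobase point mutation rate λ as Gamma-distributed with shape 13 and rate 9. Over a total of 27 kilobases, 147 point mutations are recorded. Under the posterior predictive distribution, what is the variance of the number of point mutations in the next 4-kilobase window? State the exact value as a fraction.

1600/81

Total count 147 over total exposure 27 kilobases.
Posterior: α' = 13 + 147 = 160, β' = 9 + 27 = 36.
The posterior predictive for a window of length T is Negative Binomial with variance T·α'·(β'+T)/β'² = 4·160·40/1296 = 1600/81.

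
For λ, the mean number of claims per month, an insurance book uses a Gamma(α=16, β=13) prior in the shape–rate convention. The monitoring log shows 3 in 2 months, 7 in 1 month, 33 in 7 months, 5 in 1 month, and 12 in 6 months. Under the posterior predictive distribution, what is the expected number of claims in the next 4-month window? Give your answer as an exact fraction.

152/15

Total count: 3 + 7 + 33 + 5 + 12 = 60.
Total exposure: 2 + 1 + 7 + 1 + 6 = 17 months.
Gamma(α, β) with Poisson data over total exposure Σt gives posterior Gamma(α+Σx, β+Σt) = Gamma(76, 30).
Predictive mean over a 4-month window = T·E[λ|data] = 4·76/30 = 152/15.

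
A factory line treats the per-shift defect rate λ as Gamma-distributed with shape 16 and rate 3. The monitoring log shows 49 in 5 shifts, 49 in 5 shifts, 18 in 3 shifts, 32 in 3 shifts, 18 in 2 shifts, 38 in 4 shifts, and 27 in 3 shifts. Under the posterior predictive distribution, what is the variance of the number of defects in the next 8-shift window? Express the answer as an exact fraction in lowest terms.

4446/49

Total count: 49 + 49 + 18 + 32 + 18 + 38 + 27 = 231.
Total exposure: 5 + 5 + 3 + 3 + 2 + 4 + 3 = 25 shifts.
By Gamma–Poisson conjugacy, the posterior is Gamma(α + Σx, β + Σt) = Gamma(16 + 231, 3 + 25) = Gamma(247, 28).
The posterior predictive for a window of length T is Negative Binomial with variance T·α'·(β'+T)/β'² = 8·247·36/784 = 4446/49.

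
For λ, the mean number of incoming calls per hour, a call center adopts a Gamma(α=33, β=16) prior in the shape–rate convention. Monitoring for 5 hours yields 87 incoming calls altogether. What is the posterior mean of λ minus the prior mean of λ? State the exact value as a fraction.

Total count 87 over total exposure 5 hours.
Gamma(α, β) with Poisson data over total exposure Σt gives posterior Gamma(α+Σx, β+Σt) = Gamma(120, 21).
Posterior mean = 120/21 = 40/7; prior mean = 33/16 = 33/16. Difference = 40/7 − 33/16 = 409/112.

409/112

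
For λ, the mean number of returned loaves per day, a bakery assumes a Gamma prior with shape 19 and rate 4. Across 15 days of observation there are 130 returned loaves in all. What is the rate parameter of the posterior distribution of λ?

Total count 130 over total exposure 15 days.
Conjugate update: add total count to the shape and total exposure to the rate, giving Gamma(149, 19).

19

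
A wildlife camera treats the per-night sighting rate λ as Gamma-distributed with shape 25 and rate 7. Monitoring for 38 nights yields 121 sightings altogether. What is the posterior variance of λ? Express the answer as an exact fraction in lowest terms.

146/2025

Total count 121 over total exposure 38 nights.
Gamma(α, β) with Poisson data over total exposure Σt gives posterior Gamma(α+Σx, β+Σt) = Gamma(146, 45).
Posterior variance = α'/β'² = 146/2025.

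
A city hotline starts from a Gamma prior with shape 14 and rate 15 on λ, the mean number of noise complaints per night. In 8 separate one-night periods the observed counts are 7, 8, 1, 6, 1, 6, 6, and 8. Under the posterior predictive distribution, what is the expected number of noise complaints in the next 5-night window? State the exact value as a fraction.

Total count: 7 + 8 + 1 + 6 + 1 + 6 + 6 + 8 = 43.
Total exposure: 8 nights.
By Gamma–Poisson conjugacy, the posterior is Gamma(α + Σx, β + Σt) = Gamma(14 + 43, 15 + 8) = Gamma(57, 23).
Predictive mean over a 5-night window = T·E[λ|data] = 5·57/23 = 285/23.

285/23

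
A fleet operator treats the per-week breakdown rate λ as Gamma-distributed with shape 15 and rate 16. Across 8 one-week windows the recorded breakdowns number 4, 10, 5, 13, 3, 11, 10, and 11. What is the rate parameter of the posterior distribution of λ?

24

Total count: 4 + 10 + 5 + 13 + 3 + 11 + 10 + 11 = 67.
Total exposure: 8 weeks.
Conjugate update: add total count to the shape and total exposure to the rate, giving Gamma(82, 24).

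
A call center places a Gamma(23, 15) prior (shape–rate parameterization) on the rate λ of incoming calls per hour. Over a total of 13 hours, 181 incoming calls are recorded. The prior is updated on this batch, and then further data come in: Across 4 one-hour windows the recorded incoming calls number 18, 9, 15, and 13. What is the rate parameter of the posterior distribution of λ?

Total count 181 over total exposure 13 hours.
After the first batch: Gamma(23 + 181, 15 + 13) = Gamma(204, 28).
Total count: 18 + 9 + 15 + 13 = 55.
Total exposure: 4 hours.
After the second batch: Gamma(204 + 55, 28 + 4) = Gamma(259, 32).

32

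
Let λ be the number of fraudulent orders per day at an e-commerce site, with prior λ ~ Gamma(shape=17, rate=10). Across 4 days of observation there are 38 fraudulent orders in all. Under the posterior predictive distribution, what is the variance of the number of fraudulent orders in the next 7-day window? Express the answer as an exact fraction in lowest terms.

165/4

Total count 38 over total exposure 4 days.
The Gamma prior is conjugate for the Poisson rate, so λ | data ~ Gamma(17+38, 10+4) = Gamma(55, 14).
The posterior predictive for a window of length T is Negative Binomial with variance T·α'·(β'+T)/β'² = 7·55·21/196 = 165/4.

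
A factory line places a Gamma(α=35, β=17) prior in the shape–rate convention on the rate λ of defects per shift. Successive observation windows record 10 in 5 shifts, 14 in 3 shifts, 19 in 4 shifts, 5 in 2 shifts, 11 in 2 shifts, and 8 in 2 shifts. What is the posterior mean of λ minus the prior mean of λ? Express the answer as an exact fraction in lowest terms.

509/595

Total count: 10 + 14 + 19 + 5 + 11 + 8 = 67.
Total exposure: 5 + 3 + 4 + 2 + 2 + 2 = 18 shifts.
Gamma(α, β) with Poisson data over total exposure Σt gives posterior Gamma(α+Σx, β+Σt) = Gamma(102, 35).
Posterior mean = 102/35 = 102/35; prior mean = 35/17 = 35/17. Difference = 102/35 − 35/17 = 509/595.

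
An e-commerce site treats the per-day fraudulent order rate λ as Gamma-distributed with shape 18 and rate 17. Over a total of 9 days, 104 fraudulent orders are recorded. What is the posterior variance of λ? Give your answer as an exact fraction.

Total count 104 over total exposure 9 days.
By Gamma–Poisson conjugacy, the posterior is Gamma(α + Σx, β + Σt) = Gamma(18 + 104, 17 + 9) = Gamma(122, 26).
Posterior variance = α'/β'² = 122/676 = 61/338.

61/338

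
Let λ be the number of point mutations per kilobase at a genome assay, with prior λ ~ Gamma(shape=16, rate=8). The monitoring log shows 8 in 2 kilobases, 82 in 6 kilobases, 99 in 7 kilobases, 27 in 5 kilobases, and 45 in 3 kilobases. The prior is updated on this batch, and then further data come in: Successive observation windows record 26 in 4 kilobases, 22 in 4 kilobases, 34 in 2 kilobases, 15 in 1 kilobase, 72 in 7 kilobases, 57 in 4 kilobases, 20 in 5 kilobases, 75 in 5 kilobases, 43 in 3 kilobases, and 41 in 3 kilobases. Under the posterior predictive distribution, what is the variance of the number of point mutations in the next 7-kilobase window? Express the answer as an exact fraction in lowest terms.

362824/4761

Total count: 8 + 82 + 99 + 27 + 45 = 261.
Total exposure: 2 + 6 + 7 + 5 + 3 = 23 kilobases.
After the first batch: Gamma(16 + 261, 8 + 23) = Gamma(277, 31).
Total count: 26 + 22 + 34 + 15 + 72 + 57 + 20 + 75 + 43 + 41 = 405.
Total exposure: 4 + 4 + 2 + 1 + 7 + 4 + 5 + 5 + 3 + 3 = 38 kilobases.
After the second batch: Gamma(277 + 405, 31 + 38) = Gamma(682, 69).
The posterior predictive for a window of length T is Negative Binomial with variance T·α'·(β'+T)/β'² = 7·682·76/4761 = 362824/4761.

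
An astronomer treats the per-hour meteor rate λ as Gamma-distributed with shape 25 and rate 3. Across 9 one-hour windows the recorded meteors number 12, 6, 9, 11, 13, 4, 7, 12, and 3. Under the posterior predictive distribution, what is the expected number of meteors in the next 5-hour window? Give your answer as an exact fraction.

85/2

Total count: 12 + 6 + 9 + 11 + 13 + 4 + 7 + 12 + 3 = 77.
Total exposure: 9 hours.
The Gamma prior is conjugate for the Poisson rate, so λ | data ~ Gamma(25+77, 3+9) = Gamma(102, 12).
Predictive mean over a 5-hour window = T·E[λ|data] = 5·102/12 = 85/2.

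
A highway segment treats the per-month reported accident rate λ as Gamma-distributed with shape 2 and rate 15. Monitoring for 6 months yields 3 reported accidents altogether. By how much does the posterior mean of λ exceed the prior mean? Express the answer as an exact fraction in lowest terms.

Total count 3 over total exposure 6 months.
Gamma(α, β) with Poisson data over total exposure Σt gives posterior Gamma(α+Σx, β+Σt) = Gamma(5, 21).
Posterior mean = 5/21 = 5/21; prior mean = 2/15 = 2/15. Difference = 5/21 − 2/15 = 11/105.

11/105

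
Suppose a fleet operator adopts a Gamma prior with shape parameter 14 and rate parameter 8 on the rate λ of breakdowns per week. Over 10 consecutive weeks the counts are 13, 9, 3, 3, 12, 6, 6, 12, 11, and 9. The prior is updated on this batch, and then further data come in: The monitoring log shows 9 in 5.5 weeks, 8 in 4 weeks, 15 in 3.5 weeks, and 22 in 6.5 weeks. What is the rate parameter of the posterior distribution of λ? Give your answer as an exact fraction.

75/2

Total count: 13 + 9 + 3 + 3 + 12 + 6 + 6 + 12 + 11 + 9 = 84.
Total exposure: 10 weeks.
After the first batch: Gamma(14 + 84, 8 + 10) = Gamma(98, 18).
Total count: 9 + 8 + 15 + 22 = 54.
Total exposure: 5.5 + 4 + 3.5 + 6.5 = 19.5 weeks.
After the second batch: Gamma(98 + 54, 18 + 19.5) = Gamma(152, 75/2).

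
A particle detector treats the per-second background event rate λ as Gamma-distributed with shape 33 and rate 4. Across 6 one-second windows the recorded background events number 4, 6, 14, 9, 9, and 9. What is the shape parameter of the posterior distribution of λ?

Total count: 4 + 6 + 14 + 9 + 9 + 9 = 51.
Total exposure: 6 seconds.
The Gamma prior is conjugate for the Poisson rate, so λ | data ~ Gamma(33+51, 4+6) = Gamma(84, 10).

84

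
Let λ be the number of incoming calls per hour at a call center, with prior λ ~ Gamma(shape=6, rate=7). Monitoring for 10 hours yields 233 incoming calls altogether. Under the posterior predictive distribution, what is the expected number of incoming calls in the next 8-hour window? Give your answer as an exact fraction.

1912/17

Total count 233 over total exposure 10 hours.
The Gamma prior is conjugate for the Poisson rate, so λ | data ~ Gamma(6+233, 7+10) = Gamma(239, 17).
Predictive mean over an 8-hour window = T·E[λ|data] = 8·239/17 = 1912/17.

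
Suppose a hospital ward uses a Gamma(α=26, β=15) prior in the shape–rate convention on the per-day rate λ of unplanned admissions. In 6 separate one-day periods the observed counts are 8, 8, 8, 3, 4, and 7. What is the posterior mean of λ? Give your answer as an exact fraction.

Total count: 8 + 8 + 8 + 3 + 4 + 7 = 38.
Total exposure: 6 days.
By Gamma–Poisson conjugacy, the posterior is Gamma(α + Σx, β + Σt) = Gamma(26 + 38, 15 + 6) = Gamma(64, 21).
Posterior mean = α'/β' = 64/21.

64/21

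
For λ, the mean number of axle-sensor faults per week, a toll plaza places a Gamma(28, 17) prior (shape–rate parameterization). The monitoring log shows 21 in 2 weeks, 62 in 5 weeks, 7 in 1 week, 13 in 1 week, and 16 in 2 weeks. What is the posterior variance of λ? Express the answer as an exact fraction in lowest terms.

3/16

Total count: 21 + 62 + 7 + 13 + 16 = 119.
Total exposure: 2 + 5 + 1 + 1 + 2 = 11 weeks.
Gamma(α, β) with Poisson data over total exposure Σt gives posterior Gamma(α+Σx, β+Σt) = Gamma(147, 28).
Posterior variance = α'/β'² = 147/784 = 3/16.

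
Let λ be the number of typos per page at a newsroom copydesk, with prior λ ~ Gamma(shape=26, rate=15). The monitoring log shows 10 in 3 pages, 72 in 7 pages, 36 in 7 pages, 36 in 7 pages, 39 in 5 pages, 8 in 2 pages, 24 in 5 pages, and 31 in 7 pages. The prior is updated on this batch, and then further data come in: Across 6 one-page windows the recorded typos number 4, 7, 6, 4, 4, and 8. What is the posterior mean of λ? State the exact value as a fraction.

315/64

Total count: 10 + 72 + 36 + 36 + 39 + 8 + 24 + 31 = 256.
Total exposure: 3 + 7 + 7 + 7 + 5 + 2 + 5 + 7 = 43 pages.
After the first batch: Gamma(26 + 256, 15 + 43) = Gamma(282, 58).
Total count: 4 + 7 + 6 + 4 + 4 + 8 = 33.
Total exposure: 6 pages.
After the second batch: Gamma(282 + 33, 58 + 6) = Gamma(315, 64).
Posterior mean = α'/β' = 315/64.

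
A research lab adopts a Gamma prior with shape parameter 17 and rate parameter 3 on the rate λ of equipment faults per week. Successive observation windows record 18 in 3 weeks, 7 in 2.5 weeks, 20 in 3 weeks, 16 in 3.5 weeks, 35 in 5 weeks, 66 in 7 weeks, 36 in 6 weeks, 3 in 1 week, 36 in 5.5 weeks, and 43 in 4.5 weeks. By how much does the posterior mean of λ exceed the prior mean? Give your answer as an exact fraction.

Total count: 18 + 7 + 20 + 16 + 35 + 66 + 36 + 3 + 36 + 43 = 280.
Total exposure: 3 + 2.5 + 3 + 3.5 + 5 + 7 + 6 + 1 + 5.5 + 4.5 = 41 weeks.
Posterior: α' = 17 + 280 = 297, β' = 3 + 41 = 44.
Posterior mean = 297/44 = 27/4; prior mean = 17/3 = 17/3. Difference = 27/4 − 17/3 = 13/12.

13/12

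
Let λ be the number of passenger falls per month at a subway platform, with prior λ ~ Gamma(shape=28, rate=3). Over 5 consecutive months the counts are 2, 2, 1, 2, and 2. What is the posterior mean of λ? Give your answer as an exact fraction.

37/8

Total count: 2 + 2 + 1 + 2 + 2 = 9.
Total exposure: 5 months.
By Gamma–Poisson conjugacy, the posterior is Gamma(α + Σx, β + Σt) = Gamma(28 + 9, 3 + 5) = Gamma(37, 8).
Posterior mean = α'/β' = 37/8.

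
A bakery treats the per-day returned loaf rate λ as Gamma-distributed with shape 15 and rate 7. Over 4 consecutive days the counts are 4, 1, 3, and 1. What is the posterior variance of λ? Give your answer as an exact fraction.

24/121

Total count: 4 + 1 + 3 + 1 = 9.
Total exposure: 4 days.
By Gamma–Poisson conjugacy, the posterior is Gamma(α + Σx, β + Σt) = Gamma(15 + 9, 7 + 4) = Gamma(24, 11).
Posterior variance = α'/β'² = 24/121.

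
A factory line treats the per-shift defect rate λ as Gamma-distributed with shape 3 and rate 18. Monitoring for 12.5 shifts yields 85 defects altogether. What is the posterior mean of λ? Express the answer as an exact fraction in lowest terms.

176/61

Total count 85 over total exposure 12.5 shifts.
By Gamma–Poisson conjugacy, the posterior is Gamma(α + Σx, β + Σt) = Gamma(3 + 85, 18 + 12.5) = Gamma(88, 61/2).
Posterior mean = α'/β' = 88/(61/2) = 176/61.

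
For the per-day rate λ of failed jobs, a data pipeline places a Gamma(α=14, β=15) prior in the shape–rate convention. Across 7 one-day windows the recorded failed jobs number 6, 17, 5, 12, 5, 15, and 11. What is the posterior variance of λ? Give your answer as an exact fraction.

Total count: 6 + 17 + 5 + 12 + 5 + 15 + 11 = 71.
Total exposure: 7 days.
The Gamma prior is conjugate for the Poisson rate, so λ | data ~ Gamma(14+71, 15+7) = Gamma(85, 22).
Posterior variance = α'/β'² = 85/484.

85/484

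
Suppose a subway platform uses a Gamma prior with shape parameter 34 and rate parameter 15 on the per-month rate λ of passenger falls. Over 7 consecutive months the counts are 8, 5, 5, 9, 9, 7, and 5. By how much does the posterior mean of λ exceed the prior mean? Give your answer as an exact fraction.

241/165

Total count: 8 + 5 + 5 + 9 + 9 + 7 + 5 = 48.
Total exposure: 7 months.
Posterior: α' = 34 + 48 = 82, β' = 15 + 7 = 22.
Posterior mean = 82/22 = 41/11; prior mean = 34/15 = 34/15. Difference = 41/11 − 34/15 = 241/165.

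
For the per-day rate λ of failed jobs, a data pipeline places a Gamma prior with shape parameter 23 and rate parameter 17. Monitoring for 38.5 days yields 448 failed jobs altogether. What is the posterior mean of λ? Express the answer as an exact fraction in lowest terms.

Total count 448 over total exposure 38.5 days.
By Gamma–Poisson conjugacy, the posterior is Gamma(α + Σx, β + Σt) = Gamma(23 + 448, 17 + 38.5) = Gamma(471, 111/2).
Posterior mean = α'/β' = 471/(111/2) = 314/37.

314/37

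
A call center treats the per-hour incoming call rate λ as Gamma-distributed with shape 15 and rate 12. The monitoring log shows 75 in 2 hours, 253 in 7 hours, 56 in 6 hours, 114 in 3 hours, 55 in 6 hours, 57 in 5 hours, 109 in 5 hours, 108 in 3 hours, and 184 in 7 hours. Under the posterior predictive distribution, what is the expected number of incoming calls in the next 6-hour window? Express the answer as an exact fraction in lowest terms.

1539/14

Total count: 75 + 253 + 56 + 114 + 55 + 57 + 109 + 108 + 184 = 1011.
Total exposure: 2 + 7 + 6 + 3 + 6 + 5 + 5 + 3 + 7 = 44 hours.
The Gamma prior is conjugate for the Poisson rate, so λ | data ~ Gamma(15+1011, 12+44) = Gamma(1026, 56).
Predictive mean over a 6-hour window = T·E[λ|data] = 6·1026/56 = 1539/14.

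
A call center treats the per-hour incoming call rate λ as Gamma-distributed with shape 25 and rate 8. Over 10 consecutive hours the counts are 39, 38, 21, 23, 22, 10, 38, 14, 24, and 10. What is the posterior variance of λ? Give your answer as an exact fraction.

Total count: 39 + 38 + 21 + 23 + 22 + 10 + 38 + 14 + 24 + 10 = 239.
Total exposure: 10 hours.
The Gamma prior is conjugate for the Poisson rate, so λ | data ~ Gamma(25+239, 8+10) = Gamma(264, 18).
Posterior variance = α'/β'² = 264/324 = 22/27.

22/27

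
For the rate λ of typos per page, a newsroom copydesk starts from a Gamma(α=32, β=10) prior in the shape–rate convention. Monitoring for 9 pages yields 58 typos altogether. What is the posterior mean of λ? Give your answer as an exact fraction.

90/19

Total count 58 over total exposure 9 pages.
The Gamma prior is conjugate for the Poisson rate, so λ | data ~ Gamma(32+58, 10+9) = Gamma(90, 19).
Posterior mean = α'/β' = 90/19.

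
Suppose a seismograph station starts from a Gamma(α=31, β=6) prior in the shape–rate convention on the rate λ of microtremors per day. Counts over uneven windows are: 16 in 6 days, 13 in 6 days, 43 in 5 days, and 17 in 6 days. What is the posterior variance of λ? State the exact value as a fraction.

120/841

Total count: 16 + 13 + 43 + 17 = 89.
Total exposure: 6 + 6 + 5 + 6 = 23 days.
Posterior: α' = 31 + 89 = 120, β' = 6 + 23 = 29.
Posterior variance = α'/β'² = 120/841.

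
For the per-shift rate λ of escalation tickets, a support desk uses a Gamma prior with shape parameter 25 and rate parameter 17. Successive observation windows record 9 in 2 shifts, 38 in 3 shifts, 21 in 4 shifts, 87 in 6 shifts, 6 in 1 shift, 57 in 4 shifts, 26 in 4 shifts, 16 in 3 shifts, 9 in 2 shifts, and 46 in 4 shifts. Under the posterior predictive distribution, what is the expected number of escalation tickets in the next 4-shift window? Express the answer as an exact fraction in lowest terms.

136/5

Total count: 9 + 38 + 21 + 87 + 6 + 57 + 26 + 16 + 9 + 46 = 315.
Total exposure: 2 + 3 + 4 + 6 + 1 + 4 + 4 + 3 + 2 + 4 = 33 shifts.
By Gamma–Poisson conjugacy, the posterior is Gamma(α + Σx, β + Σt) = Gamma(25 + 315, 17 + 33) = Gamma(340, 50).
Predictive mean over a 4-shift window = T·E[λ|data] = 4·340/50 = 136/5.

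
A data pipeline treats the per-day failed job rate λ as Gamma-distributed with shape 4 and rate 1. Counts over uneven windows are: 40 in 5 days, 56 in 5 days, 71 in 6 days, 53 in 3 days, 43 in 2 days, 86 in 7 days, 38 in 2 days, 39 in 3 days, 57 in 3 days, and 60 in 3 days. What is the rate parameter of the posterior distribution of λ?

40

Total count: 40 + 56 + 71 + 53 + 43 + 86 + 38 + 39 + 57 + 60 = 543.
Total exposure: 5 + 5 + 6 + 3 + 2 + 7 + 2 + 3 + 3 + 3 = 39 days.
Conjugate update: add total count to the shape and total exposure to the rate, giving Gamma(547, 40).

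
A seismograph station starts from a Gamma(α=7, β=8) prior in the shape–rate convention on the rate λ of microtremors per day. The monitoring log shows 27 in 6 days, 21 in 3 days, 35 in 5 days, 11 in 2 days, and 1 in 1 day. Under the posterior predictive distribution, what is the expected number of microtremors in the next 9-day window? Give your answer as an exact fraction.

Total count: 27 + 21 + 35 + 11 + 1 = 95.
Total exposure: 6 + 3 + 5 + 2 + 1 = 17 days.
Conjugate update: add total count to the shape and total exposure to the rate, giving Gamma(102, 25).
Predictive mean over a 9-day window = T·E[λ|data] = 9·102/25 = 918/25.

918/25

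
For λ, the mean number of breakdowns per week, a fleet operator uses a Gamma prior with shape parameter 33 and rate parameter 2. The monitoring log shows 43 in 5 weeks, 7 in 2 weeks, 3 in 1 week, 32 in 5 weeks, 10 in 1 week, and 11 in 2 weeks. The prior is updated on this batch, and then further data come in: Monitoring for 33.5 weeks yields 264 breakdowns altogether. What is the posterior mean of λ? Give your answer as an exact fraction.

806/103

Total count: 43 + 7 + 3 + 32 + 10 + 11 = 106.
Total exposure: 5 + 2 + 1 + 5 + 1 + 2 = 16 weeks.
After the first batch: Gamma(33 + 106, 2 + 16) = Gamma(139, 18).
Total count 264 over total exposure 33.5 weeks.
After the second batch: Gamma(139 + 264, 18 + 33.5) = Gamma(403, 103/2).
Posterior mean = α'/β' = 403/(103/2) = 806/103.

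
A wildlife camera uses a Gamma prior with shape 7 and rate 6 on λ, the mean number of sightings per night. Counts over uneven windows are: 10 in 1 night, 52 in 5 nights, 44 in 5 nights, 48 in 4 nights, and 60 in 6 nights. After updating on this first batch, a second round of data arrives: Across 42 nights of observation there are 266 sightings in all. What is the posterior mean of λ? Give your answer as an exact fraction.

487/69

Total count: 10 + 52 + 44 + 48 + 60 = 214.
Total exposure: 1 + 5 + 5 + 4 + 6 = 21 nights.
After the first batch: Gamma(7 + 214, 6 + 21) = Gamma(221, 27).
Total count 266 over total exposure 42 nights.
After the second batch: Gamma(221 + 266, 27 + 42) = Gamma(487, 69).
Posterior mean = α'/β' = 487/69.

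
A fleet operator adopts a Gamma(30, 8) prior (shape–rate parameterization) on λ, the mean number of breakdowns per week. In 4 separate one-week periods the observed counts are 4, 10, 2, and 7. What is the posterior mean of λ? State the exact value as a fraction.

Total count: 4 + 10 + 2 + 7 = 23.
Total exposure: 4 weeks.
Posterior: α' = 30 + 23 = 53, β' = 8 + 4 = 12.
Posterior mean = α'/β' = 53/12.

53/12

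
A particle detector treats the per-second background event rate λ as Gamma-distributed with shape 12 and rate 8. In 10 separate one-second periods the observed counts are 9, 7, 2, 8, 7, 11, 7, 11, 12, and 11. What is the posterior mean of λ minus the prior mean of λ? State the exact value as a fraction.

Total count: 9 + 7 + 2 + 8 + 7 + 11 + 7 + 11 + 12 + 11 = 85.
Total exposure: 10 seconds.
The Gamma prior is conjugate for the Poisson rate, so λ | data ~ Gamma(12+85, 8+10) = Gamma(97, 18).
Posterior mean = 97/18 = 97/18; prior mean = 12/8 = 3/2. Difference = 97/18 − 3/2 = 35/9.

35/9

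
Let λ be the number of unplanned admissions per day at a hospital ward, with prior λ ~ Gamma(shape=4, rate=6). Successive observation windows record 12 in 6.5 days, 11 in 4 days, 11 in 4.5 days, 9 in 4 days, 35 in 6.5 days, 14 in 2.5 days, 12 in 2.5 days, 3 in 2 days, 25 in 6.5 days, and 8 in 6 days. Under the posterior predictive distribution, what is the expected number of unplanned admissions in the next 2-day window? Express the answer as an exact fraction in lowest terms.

96/17

Total count: 12 + 11 + 11 + 9 + 35 + 14 + 12 + 3 + 25 + 8 = 140.
Total exposure: 6.5 + 4 + 4.5 + 4 + 6.5 + 2.5 + 2.5 + 2 + 6.5 + 6 = 45 days.
Conjugate update: add total count to the shape and total exposure to the rate, giving Gamma(144, 51).
Predictive mean over a 2-day window = T·E[λ|data] = 2·144/51 = 96/17.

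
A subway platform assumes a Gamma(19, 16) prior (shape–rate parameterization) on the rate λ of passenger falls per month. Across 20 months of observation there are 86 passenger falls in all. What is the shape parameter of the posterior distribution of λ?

105

Total count 86 over total exposure 20 months.
By Gamma–Poisson conjugacy, the posterior is Gamma(α + Σx, β + Σt) = Gamma(19 + 86, 16 + 20) = Gamma(105, 36).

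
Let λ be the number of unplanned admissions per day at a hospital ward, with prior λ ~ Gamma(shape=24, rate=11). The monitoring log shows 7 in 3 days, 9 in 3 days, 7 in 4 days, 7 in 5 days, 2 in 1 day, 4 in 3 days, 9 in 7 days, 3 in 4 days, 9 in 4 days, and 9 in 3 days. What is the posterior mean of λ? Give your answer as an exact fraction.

15/8

Total count: 7 + 9 + 7 + 7 + 2 + 4 + 9 + 3 + 9 + 9 = 66.
Total exposure: 3 + 3 + 4 + 5 + 1 + 3 + 7 + 4 + 4 + 3 = 37 days.
Gamma(α, β) with Poisson data over total exposure Σt gives posterior Gamma(α+Σx, β+Σt) = Gamma(90, 48).
Posterior mean = α'/β' = 90/48 = 15/8.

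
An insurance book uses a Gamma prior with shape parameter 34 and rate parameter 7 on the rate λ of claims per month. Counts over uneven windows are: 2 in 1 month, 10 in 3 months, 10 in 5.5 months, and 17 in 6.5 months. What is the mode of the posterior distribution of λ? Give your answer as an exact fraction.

Total count: 2 + 10 + 10 + 17 = 39.
Total exposure: 1 + 3 + 5.5 + 6.5 = 16 months.
By Gamma–Poisson conjugacy, the posterior is Gamma(α + Σx, β + Σt) = Gamma(34 + 39, 7 + 16) = Gamma(73, 23).
Posterior mode = (α'−1)/β' = 72/23.

72/23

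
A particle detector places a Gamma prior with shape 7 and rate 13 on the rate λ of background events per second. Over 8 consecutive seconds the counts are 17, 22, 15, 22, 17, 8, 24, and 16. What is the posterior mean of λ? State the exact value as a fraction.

Total count: 17 + 22 + 15 + 22 + 17 + 8 + 24 + 16 = 141.
Total exposure: 8 seconds.
Conjugate update: add total count to the shape and total exposure to the rate, giving Gamma(148, 21).
Posterior mean = α'/β' = 148/21.

148/21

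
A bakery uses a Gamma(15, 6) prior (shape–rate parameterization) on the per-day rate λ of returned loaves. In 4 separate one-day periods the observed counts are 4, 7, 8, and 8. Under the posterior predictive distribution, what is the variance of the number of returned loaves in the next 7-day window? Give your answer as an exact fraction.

2499/50

Total count: 4 + 7 + 8 + 8 = 27.
Total exposure: 4 days.
Gamma(α, β) with Poisson data over total exposure Σt gives posterior Gamma(α+Σx, β+Σt) = Gamma(42, 10).
The posterior predictive for a window of length T is Negative Binomial with variance T·α'·(β'+T)/β'² = 7·42·17/100 = 2499/50.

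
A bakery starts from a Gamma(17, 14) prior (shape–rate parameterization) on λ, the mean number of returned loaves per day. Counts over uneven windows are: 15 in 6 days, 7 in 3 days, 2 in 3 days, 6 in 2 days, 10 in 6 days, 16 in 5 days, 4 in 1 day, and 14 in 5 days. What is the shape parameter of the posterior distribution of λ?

91

Total count: 15 + 7 + 2 + 6 + 10 + 16 + 4 + 14 = 74.
Total exposure: 6 + 3 + 3 + 2 + 6 + 5 + 1 + 5 = 31 days.
Gamma(α, β) with Poisson data over total exposure Σt gives posterior Gamma(α+Σx, β+Σt) = Gamma(91, 45).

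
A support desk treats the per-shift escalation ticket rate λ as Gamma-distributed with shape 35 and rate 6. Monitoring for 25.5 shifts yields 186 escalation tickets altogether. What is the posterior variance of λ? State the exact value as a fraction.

Total count 186 over total exposure 25.5 shifts.
Gamma(α, β) with Poisson data over total exposure Σt gives posterior Gamma(α+Σx, β+Σt) = Gamma(221, 63/2).
Posterior variance = α'/β'² = 221/(3969/4) = 884/3969.

884/3969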